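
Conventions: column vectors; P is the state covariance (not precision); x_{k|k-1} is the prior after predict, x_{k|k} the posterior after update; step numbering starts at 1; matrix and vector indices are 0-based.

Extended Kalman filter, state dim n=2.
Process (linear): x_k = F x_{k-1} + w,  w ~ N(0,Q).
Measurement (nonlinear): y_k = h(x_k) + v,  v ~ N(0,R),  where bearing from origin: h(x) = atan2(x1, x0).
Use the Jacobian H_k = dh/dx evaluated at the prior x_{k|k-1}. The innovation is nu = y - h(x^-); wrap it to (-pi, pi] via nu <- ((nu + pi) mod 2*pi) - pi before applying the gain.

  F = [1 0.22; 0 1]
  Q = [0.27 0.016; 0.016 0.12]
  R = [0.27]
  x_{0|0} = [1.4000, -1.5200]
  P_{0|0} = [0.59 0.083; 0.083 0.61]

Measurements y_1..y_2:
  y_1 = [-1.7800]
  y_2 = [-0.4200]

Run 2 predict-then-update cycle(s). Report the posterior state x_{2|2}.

step 1: x^-=[1.0656, -1.5200]  P^-=[0.9260 0.2332; 0.2332 0.7300]  H_jac=[0.4411 0.3092]  S=[0.5836]  K=[0.8235; 0.5631]  nu=[-0.8206]  x^+=[0.3898, -1.9821]  P^+=[0.5303 -0.0374; -0.0374 0.5450]
step 2: x^-=[-0.0462, -1.9821]  P^-=[0.8102 0.0985; 0.0985 0.6650]  H_jac=[0.5042 -0.0118]  S=[0.4749]  K=[0.8578; 0.0881]  nu=[1.1741]  x^+=[0.9609, -1.8786]  P^+=[0.4608 0.0626; 0.0626 0.6613]

x_post = [0.9609, -1.8786]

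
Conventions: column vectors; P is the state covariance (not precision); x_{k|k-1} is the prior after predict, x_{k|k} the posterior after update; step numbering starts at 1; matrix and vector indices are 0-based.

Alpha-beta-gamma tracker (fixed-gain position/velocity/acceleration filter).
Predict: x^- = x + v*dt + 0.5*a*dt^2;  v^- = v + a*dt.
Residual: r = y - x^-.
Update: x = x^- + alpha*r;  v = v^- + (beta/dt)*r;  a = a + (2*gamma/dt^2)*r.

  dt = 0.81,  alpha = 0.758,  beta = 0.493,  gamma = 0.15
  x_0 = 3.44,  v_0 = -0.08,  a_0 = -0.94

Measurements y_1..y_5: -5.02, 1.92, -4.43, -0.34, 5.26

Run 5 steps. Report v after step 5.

step 1: x_pred=3.0668  r=-8.0868  x^+=-3.0630  v^+=-5.7634  a^+=-4.6377
step 2: x_pred=-9.2527  r=11.1727  x^+=-0.7838  v^+=-2.7197  a^+=0.4710
step 3: x_pred=-2.8323  r=-1.5977  x^+=-4.0433  v^+=-3.3107  a^+=-0.2595
step 4: x_pred=-6.8101  r=6.4701  x^+=-1.9058  v^+=0.4171  a^+=2.6989
step 5: x_pred=-0.6825  r=5.9425  x^+=3.8219  v^+=6.2201  a^+=5.4161

v_post = 6.2201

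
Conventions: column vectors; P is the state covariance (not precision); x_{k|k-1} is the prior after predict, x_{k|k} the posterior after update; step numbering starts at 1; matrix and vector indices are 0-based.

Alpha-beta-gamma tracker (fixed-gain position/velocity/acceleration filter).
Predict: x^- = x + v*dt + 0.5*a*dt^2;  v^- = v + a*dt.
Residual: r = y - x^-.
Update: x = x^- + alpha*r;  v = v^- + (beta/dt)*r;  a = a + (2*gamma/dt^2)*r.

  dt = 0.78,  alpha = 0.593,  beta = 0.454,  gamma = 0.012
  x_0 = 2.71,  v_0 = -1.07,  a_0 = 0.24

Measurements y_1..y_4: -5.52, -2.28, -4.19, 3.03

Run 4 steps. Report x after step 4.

step 1: x_pred=1.9484  r=-7.4684  x^+=-2.4804  v^+=-5.2298  a^+=-0.0546
step 2: x_pred=-6.5762  r=4.2962  x^+=-4.0286  v^+=-2.7718  a^+=0.1149
step 3: x_pred=-6.1556  r=1.9656  x^+=-4.9900  v^+=-1.5381  a^+=0.1924
step 4: x_pred=-6.1312  r=9.1612  x^+=-0.6986  v^+=3.9443  a^+=0.5538

x_post = -0.6986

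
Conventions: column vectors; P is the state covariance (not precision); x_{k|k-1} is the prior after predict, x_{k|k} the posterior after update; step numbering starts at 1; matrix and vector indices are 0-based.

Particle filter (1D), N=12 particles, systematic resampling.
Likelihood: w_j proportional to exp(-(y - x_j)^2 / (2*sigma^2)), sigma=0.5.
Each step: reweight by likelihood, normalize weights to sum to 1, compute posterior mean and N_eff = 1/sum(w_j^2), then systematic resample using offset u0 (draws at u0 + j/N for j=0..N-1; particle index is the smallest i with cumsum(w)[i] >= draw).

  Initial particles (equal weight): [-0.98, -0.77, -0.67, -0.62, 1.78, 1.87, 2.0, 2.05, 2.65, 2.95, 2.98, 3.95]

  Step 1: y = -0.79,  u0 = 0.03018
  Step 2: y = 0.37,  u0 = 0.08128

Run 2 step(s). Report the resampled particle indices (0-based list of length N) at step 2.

resampled_idx = [3, 4, 5, 6, 7, 8, 8, 9, 10, 10, 11, 11]

step 1: w=[0.2420, 0.2599, 0.2527, 0.2455, 0.0000, 0.0000, 0.0000, 0.0000, 0.0000, 0.0000, 0.0000, 0.0000]  mean=-0.7587  Neff=3.9970  idx=[0, 0, 0, 1, 1, 1, 2, 2, 2, 3, 3, 3]
step 2: w=[0.0244, 0.0244, 0.0244, 0.0696, 0.0696, 0.0696, 0.1076, 0.1076, 0.1076, 0.1318, 0.1318, 0.1318]  mean=-0.6938  Neff=9.6985  idx=[3, 4, 5, 6, 7, 8, 8, 9, 10, 10, 11, 11]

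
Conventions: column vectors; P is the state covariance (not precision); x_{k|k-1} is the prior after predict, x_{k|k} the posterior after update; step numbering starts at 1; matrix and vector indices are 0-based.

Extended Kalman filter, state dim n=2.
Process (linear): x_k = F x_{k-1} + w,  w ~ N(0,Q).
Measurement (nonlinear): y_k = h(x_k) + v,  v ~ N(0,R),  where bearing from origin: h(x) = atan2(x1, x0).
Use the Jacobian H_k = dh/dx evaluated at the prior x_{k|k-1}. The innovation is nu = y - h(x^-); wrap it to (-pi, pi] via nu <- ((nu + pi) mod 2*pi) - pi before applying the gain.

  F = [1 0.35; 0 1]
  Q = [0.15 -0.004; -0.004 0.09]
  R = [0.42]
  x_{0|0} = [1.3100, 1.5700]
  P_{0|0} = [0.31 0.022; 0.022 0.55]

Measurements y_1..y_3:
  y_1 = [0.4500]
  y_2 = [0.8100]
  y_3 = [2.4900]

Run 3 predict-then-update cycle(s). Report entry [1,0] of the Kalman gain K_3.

K[1,0] = 0.2268

step 1: x^-=[1.8595, 1.5700]  P^-=[0.5428 0.2105; 0.2105 0.6400]  H_jac=[-0.2651 0.3140]  S=[0.4862]  K=[-0.1600; 0.2985]  nu=[-0.2512]  x^+=[1.8997, 1.4950]  P^+=[0.5303 0.2337; 0.2337 0.5967]
step 2: x^-=[2.4229, 1.4950]  P^-=[0.9170 0.4386; 0.4386 0.6867]  H_jac=[-0.1844 0.2989]  S=[0.4642]  K=[-0.0820; 0.2679]  nu=[0.2572]  x^+=[2.4019, 1.5639]  P^+=[0.9139 0.4488; 0.4488 0.6534]
step 3: x^-=[2.9492, 1.5639]  P^-=[1.4581 0.6734; 0.6734 0.7434]  H_jac=[-0.1403 0.2647]  S=[0.4508]  K=[-0.0586; 0.2268]  nu=[2.0024]  x^+=[2.8320, 2.0180]  P^+=[1.4565 0.6794; 0.6794 0.7202]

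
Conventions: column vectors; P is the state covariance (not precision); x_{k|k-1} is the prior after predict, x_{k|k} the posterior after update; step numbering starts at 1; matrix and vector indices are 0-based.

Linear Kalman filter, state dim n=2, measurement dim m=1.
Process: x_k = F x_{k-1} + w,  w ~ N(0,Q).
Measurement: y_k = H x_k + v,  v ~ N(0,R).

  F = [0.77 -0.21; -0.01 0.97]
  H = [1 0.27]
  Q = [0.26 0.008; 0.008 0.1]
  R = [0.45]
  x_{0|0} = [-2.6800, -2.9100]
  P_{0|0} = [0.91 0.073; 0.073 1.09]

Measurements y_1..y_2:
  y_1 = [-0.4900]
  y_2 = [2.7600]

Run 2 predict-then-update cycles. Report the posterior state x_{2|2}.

step 1: x^-=[-1.4525, -2.7959]  P^-=[0.8240 -0.1664; -0.1664 1.1243]  S=[1.2661]  K=[0.6153; 0.1084]  nu=[1.7174]  x^+=[-0.3957, -2.6098]  P^+=[0.3446 -0.2508; -0.2508 1.1094]
step 2: x^-=[0.2433, -2.5276]  P^-=[0.5943 -0.4085; -0.4085 1.1487]  S=[0.9075]  K=[0.5334; -0.1083]  nu=[3.1991]  x^+=[1.9497, -2.8741]  P^+=[0.3362 -0.3560; -0.3560 1.1381]

x_post = [1.9497, -2.8741]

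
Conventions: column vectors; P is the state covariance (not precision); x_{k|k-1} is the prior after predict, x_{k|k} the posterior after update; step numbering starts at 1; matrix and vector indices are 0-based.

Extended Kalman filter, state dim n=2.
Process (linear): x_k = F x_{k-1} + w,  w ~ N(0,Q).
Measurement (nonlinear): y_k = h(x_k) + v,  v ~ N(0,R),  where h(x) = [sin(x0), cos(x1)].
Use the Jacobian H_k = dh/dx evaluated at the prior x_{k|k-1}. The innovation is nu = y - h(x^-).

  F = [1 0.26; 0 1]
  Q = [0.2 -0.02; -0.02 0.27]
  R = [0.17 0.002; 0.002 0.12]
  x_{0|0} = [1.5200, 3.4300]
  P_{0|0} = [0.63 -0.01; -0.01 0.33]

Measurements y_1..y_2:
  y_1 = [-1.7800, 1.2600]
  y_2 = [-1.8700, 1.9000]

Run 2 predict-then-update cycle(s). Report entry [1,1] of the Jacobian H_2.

step 1: x^-=[2.4118, 3.4300]  P^-=[0.8471 0.0558; 0.0558 0.6000]  H_jac=[-0.7453 0.0000; 0.0000 0.2844]  S=[0.6406 -0.0098; -0.0098 0.1685]  K=[-0.9851 0.0367; -0.0494 1.0097]  nu=[-2.4467, 2.2187]  x^+=[4.9035, 5.7911]  P^+=[0.2246 0.0086; 0.0086 0.4256]
step 2: x^-=[6.4092, 5.7911]  P^-=[0.4578 0.0992; 0.0992 0.6956]  H_jac=[0.9921 0.0000; 0.0000 0.4725]  S=[0.6206 0.0485; 0.0485 0.2753]  K=[0.7286 0.0419; 0.0662 1.1823]  nu=[-1.9956, 1.0186]  x^+=[4.9978, 6.8633]  P^+=[0.1249 0.0137; 0.0137 0.3006]

H_jac[1,1] = 0.4725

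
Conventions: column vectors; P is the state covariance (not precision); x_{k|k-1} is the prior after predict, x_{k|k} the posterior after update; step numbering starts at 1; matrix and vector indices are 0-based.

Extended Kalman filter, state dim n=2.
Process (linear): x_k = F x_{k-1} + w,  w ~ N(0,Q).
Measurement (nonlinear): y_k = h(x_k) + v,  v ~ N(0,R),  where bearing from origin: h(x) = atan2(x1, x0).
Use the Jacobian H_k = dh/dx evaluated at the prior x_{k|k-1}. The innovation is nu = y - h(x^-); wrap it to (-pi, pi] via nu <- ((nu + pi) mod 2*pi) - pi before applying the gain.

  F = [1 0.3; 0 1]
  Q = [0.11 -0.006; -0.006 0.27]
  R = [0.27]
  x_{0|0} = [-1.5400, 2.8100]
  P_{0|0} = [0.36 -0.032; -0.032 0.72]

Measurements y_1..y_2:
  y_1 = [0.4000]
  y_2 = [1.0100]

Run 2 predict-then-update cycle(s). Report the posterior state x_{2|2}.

x_post = [1.2085, 3.3898]

step 1: x^-=[-0.6970, 2.8100]  P^-=[0.5156 0.1780; 0.1780 0.9900]  H_jac=[-0.3352 -0.0832]  S=[0.3447]  K=[-0.5444; -0.4119]  nu=[-1.4139]  x^+=[0.0727, 3.3924]  P^+=[0.4134 0.1007; 0.1007 0.9315]
step 2: x^-=[1.0904, 3.3924]  P^-=[0.6677 0.3742; 0.3742 1.2015]  H_jac=[-0.2672 0.0859]  S=[0.3094]  K=[-0.4728; 0.0104]  nu=[-0.2498]  x^+=[1.2085, 3.3898]  P^+=[0.5986 0.3757; 0.3757 1.2015]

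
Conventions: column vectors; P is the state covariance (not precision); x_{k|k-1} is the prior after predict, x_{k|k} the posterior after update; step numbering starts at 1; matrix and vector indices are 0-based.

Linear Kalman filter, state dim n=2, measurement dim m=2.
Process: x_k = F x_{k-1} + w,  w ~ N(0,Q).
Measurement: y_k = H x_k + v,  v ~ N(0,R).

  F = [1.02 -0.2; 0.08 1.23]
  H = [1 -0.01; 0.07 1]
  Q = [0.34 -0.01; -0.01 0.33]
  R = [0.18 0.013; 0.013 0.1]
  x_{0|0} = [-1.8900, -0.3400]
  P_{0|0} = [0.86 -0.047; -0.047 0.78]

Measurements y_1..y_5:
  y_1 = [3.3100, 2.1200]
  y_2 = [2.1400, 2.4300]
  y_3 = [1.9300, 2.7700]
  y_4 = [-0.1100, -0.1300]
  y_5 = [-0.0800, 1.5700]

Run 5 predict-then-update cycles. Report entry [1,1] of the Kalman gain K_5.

step 1: x^-=[-1.8598, -0.5694]  P^-=[1.2851 -0.1899; -0.1899 1.5063]  S=[1.4691 -0.1019; -0.1019 1.5860]  K=[0.8756 -0.0068; -0.0746 0.9366]  nu=[5.1641, 2.8196]  x^+=[2.6428, 1.6862]  P^+=[0.1575 -0.0003; -0.0003 0.0927]
step 2: x^-=[2.3584, 2.2855]  P^-=[0.5077 -0.0204; -0.0204 0.4712]  S=[0.6882 0.0235; 0.0235 0.5708]  K=[0.7382 -0.0038; -0.0646 0.8256]  nu=[-0.1956, -0.0206]  x^+=[2.2141, 2.2811]  P^+=[0.1328 -0.0001; -0.0001 0.0817]
step 3: x^-=[1.8022, 2.9829]  P^-=[0.4815 -0.0194; -0.0194 0.4545]  S=[0.6619 0.0228; 0.0228 0.5541]  K=[0.7278 -0.0041; -0.0644 0.8204]  nu=[0.1576, -0.3391]  x^+=[1.9183, 2.6946]  P^+=[0.1310 -0.0001; -0.0001 0.0812]
step 4: x^-=[1.4178, 3.4678]  P^-=[0.4795 -0.0194; -0.0194 0.4537]  S=[0.6600 0.0226; 0.0226 0.5533]  K=[0.7270 -0.0042; -0.0644 0.8201]  nu=[-1.4931, -3.6971]  x^+=[0.3476, 0.5320]  P^+=[0.1308 -0.0001; -0.0001 0.0812]
step 5: x^-=[0.2482, 0.6822]  P^-=[0.4794 -0.0194; -0.0194 0.4536]  S=[0.6598 0.0226; 0.0226 0.5533]  K=[0.7270 -0.0042; -0.0644 0.8201]  nu=[-0.3214, 0.8705]  x^+=[0.0109, 1.4167]  P^+=[0.1308 -0.0001; -0.0001 0.0812]

K[1,1] = 0.8201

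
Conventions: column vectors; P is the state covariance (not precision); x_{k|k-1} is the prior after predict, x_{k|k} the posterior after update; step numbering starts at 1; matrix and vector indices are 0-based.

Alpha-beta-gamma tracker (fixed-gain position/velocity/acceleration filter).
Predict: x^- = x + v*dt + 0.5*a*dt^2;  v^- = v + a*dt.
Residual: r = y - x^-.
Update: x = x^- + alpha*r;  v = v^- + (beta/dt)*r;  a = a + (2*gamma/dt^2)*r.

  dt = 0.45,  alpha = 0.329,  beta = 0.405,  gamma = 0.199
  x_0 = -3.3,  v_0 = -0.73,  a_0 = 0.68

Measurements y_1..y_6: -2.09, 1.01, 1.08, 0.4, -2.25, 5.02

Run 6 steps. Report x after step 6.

step 1: x_pred=-3.5596  r=1.4697  x^+=-3.0761  v^+=0.8987  a^+=3.5685
step 2: x_pred=-2.3104  r=3.3204  x^+=-1.2180  v^+=5.4929  a^+=10.0946
step 3: x_pred=2.2759  r=-1.1959  x^+=1.8824  v^+=8.9591  a^+=7.7441
step 4: x_pred=6.6981  r=-6.2981  x^+=4.6261  v^+=6.7757  a^+=-4.6344
step 5: x_pred=7.2059  r=-9.4559  x^+=4.0949  v^+=-3.8201  a^+=-23.2193
step 6: x_pred=0.0249  r=4.9951  x^+=1.6683  v^+=-9.7732  a^+=-13.4018

x_post = 1.6683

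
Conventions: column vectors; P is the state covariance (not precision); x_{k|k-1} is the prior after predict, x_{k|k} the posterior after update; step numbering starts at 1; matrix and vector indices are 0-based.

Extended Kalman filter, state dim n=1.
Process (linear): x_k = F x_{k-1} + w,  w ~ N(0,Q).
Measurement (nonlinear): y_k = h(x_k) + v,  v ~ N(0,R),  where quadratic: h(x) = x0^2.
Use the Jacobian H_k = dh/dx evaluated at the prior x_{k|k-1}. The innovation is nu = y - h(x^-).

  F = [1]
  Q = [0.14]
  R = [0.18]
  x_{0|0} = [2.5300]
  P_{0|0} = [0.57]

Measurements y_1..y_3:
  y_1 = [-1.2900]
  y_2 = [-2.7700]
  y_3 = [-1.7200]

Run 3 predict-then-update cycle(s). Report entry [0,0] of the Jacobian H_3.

step 1: x^-=[2.5300]  P^-=[0.7100]  H_jac=[5.0600]  S=[18.3586]  K=[0.1957]  nu=[-7.6909]  x^+=[1.0250]  P^+=[0.0070]
step 2: x^-=[1.0250]  P^-=[0.1470]  H_jac=[2.0499]  S=[0.7976]  K=[0.3777]  nu=[-3.8205]  x^+=[-0.4182]  P^+=[0.0332]
step 3: x^-=[-0.4182]  P^-=[0.1732]  H_jac=[-0.8363]  S=[0.3011]  K=[-0.4810]  nu=[-1.8949]  x^+=[0.4932]  P^+=[0.1035]

H_jac[0,0] = -0.8363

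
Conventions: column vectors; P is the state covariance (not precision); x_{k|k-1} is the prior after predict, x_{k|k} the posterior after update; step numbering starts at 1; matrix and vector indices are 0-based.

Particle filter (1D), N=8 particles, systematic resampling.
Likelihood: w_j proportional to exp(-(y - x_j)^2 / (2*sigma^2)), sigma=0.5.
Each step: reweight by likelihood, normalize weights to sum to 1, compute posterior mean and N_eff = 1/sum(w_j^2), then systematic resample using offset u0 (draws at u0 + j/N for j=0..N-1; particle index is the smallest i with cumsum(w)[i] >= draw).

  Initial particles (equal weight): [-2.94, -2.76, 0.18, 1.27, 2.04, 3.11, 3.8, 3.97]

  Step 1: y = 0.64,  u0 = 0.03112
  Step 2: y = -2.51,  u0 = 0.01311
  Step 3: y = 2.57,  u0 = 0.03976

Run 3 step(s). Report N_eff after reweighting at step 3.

step 1: w=[0.0000, 0.0000, 0.5812, 0.4012, 0.0176, 0.0000, 0.0000, 0.0000]  mean=0.6501  Neff=2.0038  idx=[2, 2, 2, 2, 2, 3, 3, 3]
step 2: w=[0.2000, 0.2000, 0.2000, 0.2000, 0.2000, 0.0000, 0.0000, 0.0000]  mean=0.1800  Neff=5.0000  idx=[0, 0, 1, 1, 2, 3, 3, 4]
step 3: w=[0.1250, 0.1250, 0.1250, 0.1250, 0.1250, 0.1250, 0.1250, 0.1250]  mean=0.1800  Neff=8.0000  idx=[0, 1, 2, 3, 4, 5, 6, 7]

N_eff = 8.0000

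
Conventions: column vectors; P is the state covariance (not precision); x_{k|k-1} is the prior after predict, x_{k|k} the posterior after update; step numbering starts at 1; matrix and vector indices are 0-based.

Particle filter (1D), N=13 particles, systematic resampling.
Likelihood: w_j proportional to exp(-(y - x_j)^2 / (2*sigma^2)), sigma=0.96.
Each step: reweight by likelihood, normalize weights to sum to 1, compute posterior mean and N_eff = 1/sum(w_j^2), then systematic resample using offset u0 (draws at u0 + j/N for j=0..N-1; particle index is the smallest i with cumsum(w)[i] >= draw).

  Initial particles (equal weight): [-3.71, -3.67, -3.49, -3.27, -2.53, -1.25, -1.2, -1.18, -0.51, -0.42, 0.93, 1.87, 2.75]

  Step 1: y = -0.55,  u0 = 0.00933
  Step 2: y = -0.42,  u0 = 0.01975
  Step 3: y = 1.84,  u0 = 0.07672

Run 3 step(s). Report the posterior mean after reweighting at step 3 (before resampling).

post_mean = -0.5337

step 1: w=[0.0009, 0.0010, 0.0019, 0.0037, 0.0245, 0.1576, 0.1635, 0.1658, 0.2055, 0.2038, 0.0627, 0.0086, 0.0006]  mean=-0.7914  Neff=5.9732  idx=[4, 5, 5, 6, 6, 7, 7, 8, 8, 8, 9, 9, 10]
step 2: w=[0.0092, 0.0708, 0.0708, 0.0739, 0.0739, 0.0752, 0.0752, 0.1024, 0.1024, 0.1024, 0.1028, 0.1028, 0.0383]  mean=-0.7624  Neff=11.5749  idx=[1, 2, 3, 4, 5, 6, 7, 8, 8, 9, 10, 11, 11]
step 3: w=[0.0132, 0.0132, 0.0156, 0.0156, 0.0166, 0.0166, 0.1172, 0.1172, 0.1172, 0.1172, 0.1468, 0.1468, 0.1468]  mean=-0.5337  Neff=8.2665  idx=[5, 6, 7, 7, 8, 9, 9, 10, 10, 11, 11, 12, 12]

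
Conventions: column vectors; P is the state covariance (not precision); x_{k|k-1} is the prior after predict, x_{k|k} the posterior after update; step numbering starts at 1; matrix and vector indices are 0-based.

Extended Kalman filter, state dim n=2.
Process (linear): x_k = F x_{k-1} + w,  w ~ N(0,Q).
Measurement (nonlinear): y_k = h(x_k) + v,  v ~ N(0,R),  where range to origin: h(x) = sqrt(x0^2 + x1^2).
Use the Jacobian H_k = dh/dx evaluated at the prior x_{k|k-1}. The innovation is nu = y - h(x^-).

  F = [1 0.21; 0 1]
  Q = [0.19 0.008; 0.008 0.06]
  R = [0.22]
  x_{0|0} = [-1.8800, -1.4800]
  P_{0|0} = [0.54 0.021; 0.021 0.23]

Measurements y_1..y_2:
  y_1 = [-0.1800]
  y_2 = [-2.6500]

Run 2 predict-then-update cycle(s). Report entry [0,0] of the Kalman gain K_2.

step 1: x^-=[-2.1908, -1.4800]  P^-=[0.7490 0.0773; 0.0773 0.2900]  H_jac=[-0.8286 -0.5598]  S=[0.8969]  K=[-0.7402; -0.2524]  nu=[-2.8239]  x^+=[-0.1005, -0.7672]  P^+=[0.2575 -0.0903; -0.0903 0.2329]
step 2: x^-=[-0.2616, -0.7672]  P^-=[0.4199 -0.0334; -0.0334 0.2929]  H_jac=[-0.3227 -0.9465]  S=[0.5057]  K=[-0.2055; -0.5268]  nu=[-3.4605]  x^+=[0.4494, 1.0559]  P^+=[0.3985 -0.0881; -0.0881 0.1525]

K[0,0] = -0.2055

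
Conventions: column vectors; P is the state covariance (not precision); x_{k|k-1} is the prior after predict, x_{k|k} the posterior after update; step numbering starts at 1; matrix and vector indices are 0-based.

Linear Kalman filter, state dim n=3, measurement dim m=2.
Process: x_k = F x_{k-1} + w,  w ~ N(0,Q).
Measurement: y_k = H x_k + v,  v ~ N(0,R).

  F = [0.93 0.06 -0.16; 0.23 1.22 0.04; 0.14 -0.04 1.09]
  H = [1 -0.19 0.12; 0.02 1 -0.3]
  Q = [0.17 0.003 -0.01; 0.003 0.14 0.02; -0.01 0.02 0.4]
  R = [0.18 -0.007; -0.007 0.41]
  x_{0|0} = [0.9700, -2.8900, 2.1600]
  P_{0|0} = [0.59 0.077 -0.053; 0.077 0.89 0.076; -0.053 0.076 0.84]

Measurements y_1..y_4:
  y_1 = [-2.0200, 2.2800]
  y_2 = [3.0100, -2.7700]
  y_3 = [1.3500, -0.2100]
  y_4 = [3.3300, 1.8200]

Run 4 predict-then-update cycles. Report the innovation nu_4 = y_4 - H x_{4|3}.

innov = [2.2534, 2.4289]

step 1: x^-=[0.3831, -3.2163, 2.6058]  P^-=[0.7279 0.2627 -0.1311; 0.2627 1.5469 0.1320; -0.1311 0.1320 1.3873]  S=[0.8464 -0.0122; -0.0122 2.0149]  K=[0.7848 0.1619; -0.0073 0.7506; 0.0101 -0.1423]  nu=[-3.3269, 6.2704]  x^+=[-1.2127, 1.5148, 1.6800]  P^+=[0.1569 0.0299 -0.0928; 0.0299 0.4114 0.3474; -0.0928 0.3474 1.3464]
step 2: x^-=[-1.3057, 1.6363, 1.6008]  P^-=[0.3660 0.0254 -0.2932; 0.0254 0.8118 0.5061; -0.2932 0.5061 1.9445]  S=[0.5002 -0.0218; -0.0218 1.0978]  K=[0.6570 0.1230; -0.1101 0.5994; -0.3156 -0.0819]  nu=[4.4345, -3.8999]  x^+=[1.1283, -1.1896, 0.5209]  P^+=[0.1370 -0.0111 -0.1805; -0.0111 0.4084 0.5387; -0.1805 0.5387 1.8884]
step 3: x^-=[0.8946, -1.1710, 0.7733]  P^-=[0.3804 -0.0665 -0.4624; -0.0665 0.8012 0.7543; -0.4624 0.7543 2.5450]  S=[0.5059 -0.0384; -0.0384 0.9907]  K=[0.6754 0.1067; -0.2102 0.5708; -0.5968 -0.0417]  nu=[0.1401, 1.1751]  x^+=[1.1146, -0.5297, 0.6407]  P^+=[0.1439 -0.0411 -0.2576; -0.0411 0.4468 0.7017; -0.2576 0.7017 2.3650]
step 4: x^-=[0.9023, -0.3642, 0.8756]  P^-=[0.4152 -0.1313 -0.6086; -0.1313 0.8571 0.9653; -0.6086 0.9653 3.0741]  S=[0.5302 -0.0510; -0.0510 0.9668]  K=[0.7019 0.0987; -0.2815 0.5694; -0.7989 -0.0102]  nu=[2.2534, 2.4289]  x^+=[2.7237, 0.3846, -0.9495]  P^+=[0.1517 -0.0619 -0.3147; -0.0619 0.4853 0.8286; -0.3147 0.8286 2.7363]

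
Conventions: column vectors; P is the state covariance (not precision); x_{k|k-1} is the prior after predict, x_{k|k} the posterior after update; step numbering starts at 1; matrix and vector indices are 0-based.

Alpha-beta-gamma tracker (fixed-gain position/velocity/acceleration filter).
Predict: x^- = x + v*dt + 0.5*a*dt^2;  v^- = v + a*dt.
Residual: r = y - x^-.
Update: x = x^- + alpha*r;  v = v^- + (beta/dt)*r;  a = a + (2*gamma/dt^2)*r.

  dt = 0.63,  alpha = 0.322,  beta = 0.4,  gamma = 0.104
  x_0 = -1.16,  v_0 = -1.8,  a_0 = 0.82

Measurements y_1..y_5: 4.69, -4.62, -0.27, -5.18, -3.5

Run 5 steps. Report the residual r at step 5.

resid = 0.5273

step 1: x_pred=-2.1313  r=6.8213  x^+=0.0652  v^+=3.0476  a^+=4.3948
step 2: x_pred=2.8573  r=-7.4773  x^+=0.4496  v^+=1.0688  a^+=0.4762
step 3: x_pred=1.2174  r=-1.4874  x^+=0.7385  v^+=0.4244  a^+=-0.3033
step 4: x_pred=0.9457  r=-6.1257  x^+=-1.0268  v^+=-3.6560  a^+=-3.5135
step 5: x_pred=-4.0273  r=0.5273  x^+=-3.8575  v^+=-5.5347  a^+=-3.2372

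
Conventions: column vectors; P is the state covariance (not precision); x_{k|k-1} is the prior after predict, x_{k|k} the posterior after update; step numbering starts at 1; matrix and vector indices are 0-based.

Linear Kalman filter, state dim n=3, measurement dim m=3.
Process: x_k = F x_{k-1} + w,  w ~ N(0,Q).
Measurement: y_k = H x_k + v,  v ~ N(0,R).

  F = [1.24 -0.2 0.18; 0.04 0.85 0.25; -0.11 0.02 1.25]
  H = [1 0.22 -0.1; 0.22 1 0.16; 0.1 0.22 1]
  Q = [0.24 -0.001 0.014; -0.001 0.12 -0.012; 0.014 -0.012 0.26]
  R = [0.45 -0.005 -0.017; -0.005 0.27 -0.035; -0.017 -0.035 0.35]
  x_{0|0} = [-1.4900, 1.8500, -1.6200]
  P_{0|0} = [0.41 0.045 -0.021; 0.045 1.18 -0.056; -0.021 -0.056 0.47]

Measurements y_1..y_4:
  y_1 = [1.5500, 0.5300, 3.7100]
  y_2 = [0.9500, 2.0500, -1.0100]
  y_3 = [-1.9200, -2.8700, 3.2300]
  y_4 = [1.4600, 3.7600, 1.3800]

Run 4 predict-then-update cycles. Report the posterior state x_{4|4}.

x_post = [0.6721, 1.3332, 1.9020]

step 1: x^-=[-2.5092, 1.1079, -1.8241]  P^-=[0.9052 -0.1255 0.0429; -0.1255 0.9814 0.0887; 0.0429 0.0887 1.0026]  S=[1.3450 0.2626 0.0504; 0.2626 1.2971 0.4446; 0.0504 0.4446 1.4512]  K=[0.6658 -0.1003 0.0805; -0.0896 0.7758 -0.0333; -0.0477 -0.0380 0.7205]  nu=[3.6331, 0.2660, 5.5413]  x^+=[0.3293, 0.8042, 1.9851]  P^+=[0.3233 -0.1062 0.0114; -0.1062 0.2474 -0.0811; 0.0114 -0.0811 0.2710]
step 2: x^-=[0.6048, 1.1930, 2.4612]  P^-=[0.8193 -0.1306 0.0624; -0.1306 0.2748 -0.0010; 0.0624 -0.0010 0.6808]  S=[1.2195 0.0965 0.0401; 0.0965 0.5484 0.1467; 0.0401 0.1467 1.0586]  K=[0.6425 -0.0281 0.0887; -0.0941 0.4696 -0.0177; -0.0304 0.0554 0.6423]  nu=[0.3289, 0.3301, -3.7942]  x^+=[0.4701, 1.3842, 0.0326]  P^+=[0.3068 -0.0828 0.0087; -0.0828 0.1535 -0.0465; 0.0087 -0.0465 0.2327]
step 3: x^-=[0.3120, 1.2036, 0.0167]  P^-=[0.7737 -0.0901 0.0447; -0.0901 0.2207 0.0202; 0.0447 0.0202 0.6231]  S=[1.1912 0.1143 0.0352; 0.1143 0.5141 0.1484; 0.0352 0.1484 1.0054]  K=[0.6261 0.0080 0.0786; -0.0763 0.4137 0.0010; -0.0372 0.0823 0.6178]  nu=[-2.4951, -4.1449, 2.9173]  x^+=[-1.0540, -0.3180, 1.5706]  P^+=[0.2958 -0.0692 0.0022; -0.0692 0.1329 -0.0351; 0.0022 -0.0351 0.2215]
step 4: x^-=[-0.9606, 0.0802, 2.0728]  P^-=[0.7451 -0.0742 0.0318; -0.0742 0.2107 0.0271; 0.0318 0.0271 0.6076]  S=[1.1712 0.1204 0.0258; 0.1204 0.5106 0.1495; 0.0258 0.1495 0.9903]  K=[0.6160 0.0194 0.0719; -0.0677 0.4030 0.0076; -0.0422 0.0883 0.6106]  nu=[2.6102, 3.5595, -0.6144]  x^+=[0.6721, 1.3332, 1.9020]  P^+=[0.2899 -0.0640 -0.0009; -0.0640 0.1281 -0.0321; -0.0009 -0.0321 0.2185]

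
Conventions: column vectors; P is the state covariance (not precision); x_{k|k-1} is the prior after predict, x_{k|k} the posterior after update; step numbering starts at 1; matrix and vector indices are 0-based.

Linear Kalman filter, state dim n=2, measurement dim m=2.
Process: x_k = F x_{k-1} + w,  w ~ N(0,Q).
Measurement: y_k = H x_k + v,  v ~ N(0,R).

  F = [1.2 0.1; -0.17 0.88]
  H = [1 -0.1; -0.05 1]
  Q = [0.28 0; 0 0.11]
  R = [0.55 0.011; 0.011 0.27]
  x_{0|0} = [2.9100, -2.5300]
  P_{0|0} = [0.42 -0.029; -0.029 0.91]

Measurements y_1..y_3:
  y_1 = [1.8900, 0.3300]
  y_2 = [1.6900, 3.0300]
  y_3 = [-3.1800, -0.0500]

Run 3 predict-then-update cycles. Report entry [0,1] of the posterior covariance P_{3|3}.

P_post[0,1] = 0.0076

step 1: x^-=[3.2390, -2.7211]  P^-=[0.8869 -0.0357; -0.0357 0.8355]  S=[1.4524 -0.1528; -0.1528 1.1113]  K=[0.6144 0.0124; -0.0029 0.7530]  nu=[-1.6211, 3.2130]  x^+=[2.2829, -0.2968]  P^+=[0.3408 0.0272; 0.0272 0.2046]
step 2: x^-=[2.7098, -0.6493]  P^-=[0.7793 -0.0233; -0.0233 0.2702]  S=[1.3367 -0.0784; -0.0784 0.5445]  K=[0.5830 -0.0304; -0.0085 0.4972]  nu=[-1.0847, 3.8148]  x^+=[1.9614, 1.2565]  P^+=[0.3217 0.0143; 0.0143 0.1349]
step 3: x^-=[2.4793, 0.7723]  P^-=[0.7481 -0.0389; -0.0389 0.2195]  S=[1.3080 -0.0875; -0.0875 0.4952]  K=[0.5713 -0.0532; -0.0168 0.4441]  nu=[-5.5821, -0.6983]  x^+=[-0.6726, 0.5561]  P^+=[0.3144 0.0076; 0.0076 0.1201]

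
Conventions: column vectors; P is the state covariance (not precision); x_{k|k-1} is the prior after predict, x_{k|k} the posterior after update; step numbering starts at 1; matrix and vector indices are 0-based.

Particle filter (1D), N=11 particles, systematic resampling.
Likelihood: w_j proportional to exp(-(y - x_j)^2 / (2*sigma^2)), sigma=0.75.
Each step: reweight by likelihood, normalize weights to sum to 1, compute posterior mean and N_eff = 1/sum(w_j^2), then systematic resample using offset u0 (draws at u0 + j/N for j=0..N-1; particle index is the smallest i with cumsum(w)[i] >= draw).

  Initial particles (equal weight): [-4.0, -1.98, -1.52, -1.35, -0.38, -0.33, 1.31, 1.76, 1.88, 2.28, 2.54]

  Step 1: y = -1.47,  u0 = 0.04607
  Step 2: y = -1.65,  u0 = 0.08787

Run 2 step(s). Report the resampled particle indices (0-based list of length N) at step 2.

step 1: w=[0.0010, 0.2303, 0.2895, 0.2865, 0.1009, 0.0914, 0.0003, 0.0000, 0.0000, 0.0000, 0.0000]  mean=-1.3548  Neff=4.2106  idx=[1, 1, 1, 2, 2, 2, 3, 3, 3, 4, 5]
step 2: w=[0.1020, 0.1020, 0.1020, 0.1107, 0.1107, 0.1107, 0.1037, 0.1037, 0.1037, 0.0268, 0.0239]  mean=-1.5489  Neff=9.8473  idx=[0, 1, 2, 3, 4, 5, 5, 6, 7, 8, 10]

resampled_idx = [0, 1, 2, 3, 4, 5, 5, 6, 7, 8, 10]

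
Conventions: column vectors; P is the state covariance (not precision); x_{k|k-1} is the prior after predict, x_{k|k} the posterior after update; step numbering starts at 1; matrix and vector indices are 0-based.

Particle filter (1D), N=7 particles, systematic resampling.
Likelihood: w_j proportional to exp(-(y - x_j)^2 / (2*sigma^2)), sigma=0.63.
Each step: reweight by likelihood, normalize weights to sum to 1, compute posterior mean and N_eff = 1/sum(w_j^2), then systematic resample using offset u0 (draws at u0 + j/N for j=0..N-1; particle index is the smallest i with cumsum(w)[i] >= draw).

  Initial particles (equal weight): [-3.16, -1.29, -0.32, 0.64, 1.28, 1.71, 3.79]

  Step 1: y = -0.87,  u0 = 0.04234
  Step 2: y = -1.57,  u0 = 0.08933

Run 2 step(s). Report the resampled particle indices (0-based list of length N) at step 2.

resampled_idx = [0, 1, 1, 2, 2, 3, 5]

step 1: w=[0.0009, 0.5183, 0.4422, 0.0366, 0.0019, 0.0001, 0.0000]  mean=-0.7867  Neff=2.1483  idx=[1, 1, 1, 1, 2, 2, 2]
step 2: w=[0.2241, 0.2241, 0.2241, 0.2241, 0.0346, 0.0346, 0.0346]  mean=-1.1895  Neff=4.8914  idx=[0, 1, 1, 2, 2, 3, 5]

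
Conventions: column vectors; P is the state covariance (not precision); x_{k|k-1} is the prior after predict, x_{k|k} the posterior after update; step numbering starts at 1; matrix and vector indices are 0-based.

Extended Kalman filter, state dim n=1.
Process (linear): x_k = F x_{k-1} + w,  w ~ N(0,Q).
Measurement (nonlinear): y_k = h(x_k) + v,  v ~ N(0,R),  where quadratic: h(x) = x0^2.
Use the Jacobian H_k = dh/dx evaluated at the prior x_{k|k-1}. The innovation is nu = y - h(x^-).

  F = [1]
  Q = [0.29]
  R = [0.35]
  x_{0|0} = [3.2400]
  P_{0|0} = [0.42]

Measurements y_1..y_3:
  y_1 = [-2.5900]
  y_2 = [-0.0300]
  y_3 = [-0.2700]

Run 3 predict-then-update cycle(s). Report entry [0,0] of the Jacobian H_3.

step 1: x^-=[3.2400]  P^-=[0.7100]  H_jac=[6.4800]  S=[30.1632]  K=[0.1525]  nu=[-13.0876]  x^+=[1.2437]  P^+=[0.0082]
step 2: x^-=[1.2437]  P^-=[0.2982]  H_jac=[2.4875]  S=[2.1954]  K=[0.3379]  nu=[-1.5769]  x^+=[0.7109]  P^+=[0.0475]
step 3: x^-=[0.7109]  P^-=[0.3375]  H_jac=[1.4218]  S=[1.0323]  K=[0.4649]  nu=[-0.7753]  x^+=[0.3504]  P^+=[0.1144]

H_jac[0,0] = 1.4218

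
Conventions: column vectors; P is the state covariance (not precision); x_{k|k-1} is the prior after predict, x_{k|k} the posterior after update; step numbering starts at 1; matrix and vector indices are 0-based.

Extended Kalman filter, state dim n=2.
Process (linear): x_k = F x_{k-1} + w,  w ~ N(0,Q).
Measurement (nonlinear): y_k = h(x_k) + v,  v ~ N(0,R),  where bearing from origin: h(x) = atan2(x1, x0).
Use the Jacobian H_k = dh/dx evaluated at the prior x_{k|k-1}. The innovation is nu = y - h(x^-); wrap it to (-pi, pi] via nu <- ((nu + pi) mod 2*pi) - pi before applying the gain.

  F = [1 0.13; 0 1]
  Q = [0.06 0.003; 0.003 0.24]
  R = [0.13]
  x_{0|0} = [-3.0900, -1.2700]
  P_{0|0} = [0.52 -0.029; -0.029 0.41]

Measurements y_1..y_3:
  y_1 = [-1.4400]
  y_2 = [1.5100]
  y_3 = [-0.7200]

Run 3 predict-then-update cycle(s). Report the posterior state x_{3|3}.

step 1: x^-=[-3.2551, -1.2700]  P^-=[0.5794 0.0273; 0.0273 0.6500]  H_jac=[0.1040 -0.2666]  S=[0.1810]  K=[0.2928; -0.9420]  nu=[1.3296]  x^+=[-2.8657, -2.5225]  P^+=[0.5639 0.0772; 0.0772 0.4894]
step 2: x^-=[-3.1937, -2.5225]  P^-=[0.6522 0.1438; 0.1438 0.7294]  H_jac=[0.1523 -0.1928]  S=[0.1638]  K=[0.4371; -0.7249]  nu=[-2.3001]  x^+=[-4.1990, -0.8551]  P^+=[0.6209 0.1957; 0.1957 0.6433]
step 3: x^-=[-4.3102, -0.8551]  P^-=[0.7427 0.2824; 0.2824 0.8833]  H_jac=[0.0443 -0.2232]  S=[0.1699]  K=[-0.1774; -1.0870]  nu=[2.2258]  x^+=[-4.7051, -3.2746]  P^+=[0.7373 0.2496; 0.2496 0.6826]

x_post = [-4.7051, -3.2746]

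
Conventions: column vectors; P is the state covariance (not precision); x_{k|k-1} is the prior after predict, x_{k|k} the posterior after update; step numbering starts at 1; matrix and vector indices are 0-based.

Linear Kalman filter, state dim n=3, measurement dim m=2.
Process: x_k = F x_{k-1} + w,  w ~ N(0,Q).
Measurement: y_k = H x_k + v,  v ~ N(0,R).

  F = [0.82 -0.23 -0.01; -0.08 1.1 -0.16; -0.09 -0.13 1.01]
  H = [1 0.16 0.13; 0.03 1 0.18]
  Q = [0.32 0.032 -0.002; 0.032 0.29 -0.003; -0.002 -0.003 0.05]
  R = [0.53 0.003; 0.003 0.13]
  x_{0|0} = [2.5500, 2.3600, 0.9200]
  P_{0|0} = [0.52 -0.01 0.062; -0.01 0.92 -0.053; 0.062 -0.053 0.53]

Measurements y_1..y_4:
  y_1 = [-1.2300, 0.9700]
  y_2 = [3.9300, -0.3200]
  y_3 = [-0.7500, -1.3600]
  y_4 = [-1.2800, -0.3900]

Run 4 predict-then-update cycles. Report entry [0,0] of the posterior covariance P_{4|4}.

P_post[0,0] = 0.2645

step 1: x^-=[1.5390, 2.2448, 0.3929]  P^-=[0.7209 -0.2527 0.0463; -0.2527 1.4421 -0.2797; 0.0463 -0.2797 0.6128]  S=[1.2177 -0.0201; -0.0201 1.4773]  K=[0.5614 -0.1431; -0.0324 0.9365; 0.0648 -0.1128]  nu=[-3.1792, -1.3917]  x^+=[-0.0466, 1.0445, 0.3438]  P^+=[0.3036 -0.0218 -0.0233; -0.0218 0.1439 -0.1197; -0.0233 -0.1197 0.5886]
step 2: x^-=[-0.2819, 1.0977, 0.2157]  P^-=[0.5399 -0.0435 -0.0159; -0.0435 0.5265 -0.2485; -0.0159 -0.2485 0.6905]  S=[1.0667 0.0335; 0.0335 0.5871]  K=[0.5002 -0.0799; -0.0178 0.8194; 0.0387 -0.2146]  nu=[4.0082, -1.4480]  x^+=[1.8388, -0.1603, 0.6817]  P^+=[0.2719 -0.0093 -0.0429; -0.0093 0.1330 -0.1457; -0.0429 -0.1457 0.6624]
step 3: x^-=[1.5379, -0.4325, 0.5439]  P^-=[0.5135 -0.0252 -0.0259; -0.0252 0.5214 -0.2884; -0.0259 -0.2884 0.7760]  S=[1.0432 0.0442; 0.0442 0.5714]  K=[0.4878 -0.0629; -0.0149 0.8215; 0.0389 -0.2646]  nu=[-2.2894, -1.0716]  x^+=[0.4885, -1.2787, 0.7384]  P^+=[0.2657 -0.0058 -0.0494; -0.0058 0.1367 -0.1652; -0.0494 -0.1652 0.7354]
step 4: x^-=[0.6873, -1.5638, 0.8681]  P^-=[0.5082 -0.0220 -0.0272; -0.0220 0.5338 -0.3226; -0.0272 -0.3226 0.8568]  S=[1.0388 0.0454; 0.0454 0.5742]  K=[0.4850 -0.0586; -0.0155 0.8285; 0.0443 -0.2981]  nu=[-1.8299, 0.9970]  x^+=[-0.2586, -0.7095, 0.4897]  P^+=[0.2645 -0.0046 -0.0529; -0.0046 0.1405 -0.1819; -0.0529 -0.1819 0.8049]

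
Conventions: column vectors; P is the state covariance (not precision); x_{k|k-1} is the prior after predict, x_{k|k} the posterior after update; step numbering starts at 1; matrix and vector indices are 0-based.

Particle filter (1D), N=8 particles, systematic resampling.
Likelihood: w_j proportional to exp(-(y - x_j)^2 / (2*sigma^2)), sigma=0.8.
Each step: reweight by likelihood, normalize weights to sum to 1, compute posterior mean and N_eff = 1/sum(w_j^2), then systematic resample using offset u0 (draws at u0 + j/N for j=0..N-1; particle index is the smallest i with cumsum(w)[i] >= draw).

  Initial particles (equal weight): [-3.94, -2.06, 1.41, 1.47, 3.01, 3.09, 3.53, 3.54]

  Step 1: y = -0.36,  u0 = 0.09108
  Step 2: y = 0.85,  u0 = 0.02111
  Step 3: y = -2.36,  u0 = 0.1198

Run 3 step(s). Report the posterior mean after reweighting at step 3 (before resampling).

step 1: w=[0.0002, 0.3955, 0.3271, 0.2763, 0.0005, 0.0003, 0.0000, 0.0000]  mean=0.0549  Neff=2.9433  idx=[1, 1, 1, 2, 2, 2, 3, 3]
step 2: w=[0.0003, 0.0003, 0.0003, 0.2042, 0.2042, 0.2042, 0.1932, 0.1932]  mean=1.4295  Neff=5.0069  idx=[3, 3, 4, 4, 5, 6, 6, 7]
step 3: w=[0.1408, 0.1408, 0.1408, 0.1408, 0.1408, 0.0986, 0.0986, 0.0986]  mean=1.4278  Neff=7.7918  idx=[0, 1, 2, 3, 4, 5, 6, 7]

post_mean = 1.4278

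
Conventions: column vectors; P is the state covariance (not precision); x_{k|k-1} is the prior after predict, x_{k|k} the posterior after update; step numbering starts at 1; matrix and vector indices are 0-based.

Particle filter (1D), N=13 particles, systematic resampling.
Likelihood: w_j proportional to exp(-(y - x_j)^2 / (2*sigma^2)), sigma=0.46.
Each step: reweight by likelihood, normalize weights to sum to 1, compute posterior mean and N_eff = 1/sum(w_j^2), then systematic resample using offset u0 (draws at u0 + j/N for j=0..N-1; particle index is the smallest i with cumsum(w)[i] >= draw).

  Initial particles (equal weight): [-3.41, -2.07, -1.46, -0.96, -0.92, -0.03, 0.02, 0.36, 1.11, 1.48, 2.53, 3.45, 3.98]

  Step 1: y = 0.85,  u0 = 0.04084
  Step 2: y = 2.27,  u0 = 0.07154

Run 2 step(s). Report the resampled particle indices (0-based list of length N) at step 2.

resampled_idx = [7, 8, 9, 10, 11, 11, 11, 11, 12, 12, 12, 12, 12]

step 1: w=[0.0000, 0.0000, 0.0000, 0.0002, 0.0003, 0.0739, 0.0905, 0.2613, 0.3928, 0.1804, 0.0006, 0.0000, 0.0000]  mean=0.7977  Neff=3.7206  idx=[5, 6, 7, 7, 7, 7, 8, 8, 8, 8, 8, 9, 9]
step 2: w=[0.0000, 0.0000, 0.0003, 0.0003, 0.0003, 0.0003, 0.0624, 0.0624, 0.0624, 0.0624, 0.0624, 0.3434, 0.3434]  mean=1.3633  Neff=3.9168  idx=[7, 8, 9, 10, 11, 11, 11, 11, 12, 12, 12, 12, 12]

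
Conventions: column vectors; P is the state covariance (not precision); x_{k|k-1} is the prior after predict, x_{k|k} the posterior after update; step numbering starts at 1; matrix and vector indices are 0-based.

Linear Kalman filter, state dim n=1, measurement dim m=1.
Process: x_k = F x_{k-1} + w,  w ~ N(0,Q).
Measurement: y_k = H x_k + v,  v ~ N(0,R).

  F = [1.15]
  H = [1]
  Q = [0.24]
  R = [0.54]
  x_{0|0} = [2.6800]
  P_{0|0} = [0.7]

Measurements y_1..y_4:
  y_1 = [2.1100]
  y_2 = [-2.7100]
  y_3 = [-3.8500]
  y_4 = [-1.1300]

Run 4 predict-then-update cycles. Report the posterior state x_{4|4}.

x_post = [-1.8276]

step 1: x^-=[3.0820]  P^-=[1.1657]  S=[1.7057]  K=[0.6834]  nu=[-0.9720]  x^+=[2.4177]  P^+=[0.3690]
step 2: x^-=[2.7804]  P^-=[0.7281]  S=[1.2681]  K=[0.5742]  nu=[-5.4904]  x^+=[-0.3720]  P^+=[0.3100]
step 3: x^-=[-0.4277]  P^-=[0.6500]  S=[1.1900]  K=[0.5462]  nu=[-3.4223]  x^+=[-2.2971]  P^+=[0.2950]
step 4: x^-=[-2.6417]  P^-=[0.6301]  S=[1.1701]  K=[0.5385]  nu=[1.5117]  x^+=[-1.8276]  P^+=[0.2908]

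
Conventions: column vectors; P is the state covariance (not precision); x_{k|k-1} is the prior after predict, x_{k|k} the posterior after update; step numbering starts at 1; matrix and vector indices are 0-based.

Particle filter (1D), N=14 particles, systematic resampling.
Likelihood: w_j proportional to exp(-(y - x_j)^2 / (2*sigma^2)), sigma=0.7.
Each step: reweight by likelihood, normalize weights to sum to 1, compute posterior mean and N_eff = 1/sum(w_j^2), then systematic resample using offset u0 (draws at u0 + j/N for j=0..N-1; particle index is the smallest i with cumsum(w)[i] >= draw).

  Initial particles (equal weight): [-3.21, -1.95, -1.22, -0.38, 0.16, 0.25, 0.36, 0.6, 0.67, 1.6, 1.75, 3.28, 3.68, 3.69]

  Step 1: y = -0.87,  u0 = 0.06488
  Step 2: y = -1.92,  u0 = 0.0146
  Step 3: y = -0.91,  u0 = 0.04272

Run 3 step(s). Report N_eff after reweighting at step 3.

N_eff = 12.4738

step 1: w=[0.0012, 0.1012, 0.2936, 0.2604, 0.1127, 0.0925, 0.0711, 0.0367, 0.0296, 0.0007, 0.0003, 0.0000, 0.0000, 0.0000]  mean=-0.5484  Neff=5.1864  idx=[1, 2, 2, 2, 2, 3, 3, 3, 3, 4, 5, 5, 6, 8]
step 2: w=[0.2619, 0.1590, 0.1590, 0.1590, 0.1590, 0.0233, 0.0233, 0.0233, 0.0233, 0.0032, 0.0021, 0.0021, 0.0013, 0.0003]  mean=-1.3196  Neff=5.8191  idx=[0, 0, 0, 0, 1, 1, 2, 2, 3, 3, 3, 4, 4, 6]
step 3: w=[0.0324, 0.0324, 0.0324, 0.0324, 0.0886, 0.0886, 0.0886, 0.0886, 0.0886, 0.0886, 0.0886, 0.0886, 0.0886, 0.0733]  mean=-1.2530  Neff=12.4738  idx=[1, 3, 4, 5, 6, 7, 7, 8, 9, 10, 11, 11, 12, 13]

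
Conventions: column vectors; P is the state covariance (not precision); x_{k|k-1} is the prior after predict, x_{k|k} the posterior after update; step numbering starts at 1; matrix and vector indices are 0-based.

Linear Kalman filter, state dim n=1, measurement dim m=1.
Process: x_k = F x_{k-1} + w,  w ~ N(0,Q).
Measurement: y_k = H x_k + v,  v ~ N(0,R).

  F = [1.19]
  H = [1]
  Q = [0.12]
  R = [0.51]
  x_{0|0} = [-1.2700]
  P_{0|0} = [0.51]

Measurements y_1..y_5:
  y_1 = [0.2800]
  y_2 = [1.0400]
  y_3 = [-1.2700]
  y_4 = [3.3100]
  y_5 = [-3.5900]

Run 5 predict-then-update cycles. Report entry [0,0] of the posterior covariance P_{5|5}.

step 1: x^-=[-1.5113]  P^-=[0.8422]  S=[1.3522]  K=[0.6228]  nu=[1.7913]  x^+=[-0.3956]  P^+=[0.3176]
step 2: x^-=[-0.4708]  P^-=[0.5698]  S=[1.0798]  K=[0.5277]  nu=[1.5108]  x^+=[0.3265]  P^+=[0.2691]
step 3: x^-=[0.3885]  P^-=[0.5011]  S=[1.0111]  K=[0.4956]  nu=[-1.6585]  x^+=[-0.4335]  P^+=[0.2528]
step 4: x^-=[-0.5158]  P^-=[0.4779]  S=[0.9879]  K=[0.4838]  nu=[3.8258]  x^+=[1.3350]  P^+=[0.2467]
step 5: x^-=[1.5886]  P^-=[0.4694]  S=[0.9794]  K=[0.4793]  nu=[-5.1786]  x^+=[-0.8933]  P^+=[0.2444]

P_post[0,0] = 0.2444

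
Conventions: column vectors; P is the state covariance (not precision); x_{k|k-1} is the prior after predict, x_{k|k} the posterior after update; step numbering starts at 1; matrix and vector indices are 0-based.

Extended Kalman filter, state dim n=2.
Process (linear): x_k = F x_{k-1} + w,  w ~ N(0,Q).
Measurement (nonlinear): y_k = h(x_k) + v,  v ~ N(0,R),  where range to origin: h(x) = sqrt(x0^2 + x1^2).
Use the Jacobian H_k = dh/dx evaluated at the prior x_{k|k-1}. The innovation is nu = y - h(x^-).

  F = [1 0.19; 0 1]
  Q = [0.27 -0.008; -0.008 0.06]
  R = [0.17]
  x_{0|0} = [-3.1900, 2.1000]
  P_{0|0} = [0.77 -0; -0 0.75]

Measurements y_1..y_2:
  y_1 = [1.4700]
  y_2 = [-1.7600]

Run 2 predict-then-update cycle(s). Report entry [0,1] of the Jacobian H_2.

step 1: x^-=[-2.7910, 2.1000]  P^-=[1.0671 0.1345; 0.1345 0.8100]  H_jac=[-0.7991 0.6012]  S=[1.0149]  K=[-0.7605; 0.3740]  nu=[-2.0228]  x^+=[-1.2527, 1.3436]  P^+=[0.4801 0.4231; 0.4231 0.6681]
step 2: x^-=[-0.9975, 1.3436]  P^-=[0.9350 0.5421; 0.5421 0.7281]  H_jac=[-0.5961 0.8029]  S=[0.4528]  K=[-0.2698; 0.5775]  nu=[-3.4333]  x^+=[-0.0712, -0.6393]  P^+=[0.9021 0.6126; 0.6126 0.5771]

H_jac[0,1] = 0.8029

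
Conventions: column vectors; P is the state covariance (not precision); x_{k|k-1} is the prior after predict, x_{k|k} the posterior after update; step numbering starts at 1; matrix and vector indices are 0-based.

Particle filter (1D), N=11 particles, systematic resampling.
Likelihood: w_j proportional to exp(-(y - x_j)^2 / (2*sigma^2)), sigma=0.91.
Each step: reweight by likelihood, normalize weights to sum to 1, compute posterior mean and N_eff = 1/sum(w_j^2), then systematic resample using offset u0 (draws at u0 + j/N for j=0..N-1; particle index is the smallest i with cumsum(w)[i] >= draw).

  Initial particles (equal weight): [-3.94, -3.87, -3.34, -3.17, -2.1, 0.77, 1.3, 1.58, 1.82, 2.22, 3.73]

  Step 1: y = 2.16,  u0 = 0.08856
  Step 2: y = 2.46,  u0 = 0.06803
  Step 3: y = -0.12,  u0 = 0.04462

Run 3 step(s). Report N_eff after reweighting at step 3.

N_eff = 6.5252

step 1: w=[0.0000, 0.0000, 0.0000, 0.0000, 0.0000, 0.0794, 0.1631, 0.2080, 0.2377, 0.2543, 0.0575]  mean=1.8135  Neff=4.9840  idx=[6, 6, 7, 7, 8, 8, 8, 9, 9, 9, 10]
step 2: w=[0.0572, 0.0572, 0.0808, 0.0808, 0.1007, 0.1007, 0.1007, 0.1245, 0.1245, 0.1245, 0.0487]  mean=1.9641  Neff=10.1174  idx=[1, 2, 3, 4, 5, 6, 7, 8, 8, 9, 10]
step 3: w=[0.2688, 0.1586, 0.1586, 0.0936, 0.0936, 0.0936, 0.0333, 0.0333, 0.0333, 0.0333, 0.0001]  mean=1.6576  Neff=6.5252  idx=[0, 0, 0, 1, 1, 2, 3, 4, 4, 5, 8]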